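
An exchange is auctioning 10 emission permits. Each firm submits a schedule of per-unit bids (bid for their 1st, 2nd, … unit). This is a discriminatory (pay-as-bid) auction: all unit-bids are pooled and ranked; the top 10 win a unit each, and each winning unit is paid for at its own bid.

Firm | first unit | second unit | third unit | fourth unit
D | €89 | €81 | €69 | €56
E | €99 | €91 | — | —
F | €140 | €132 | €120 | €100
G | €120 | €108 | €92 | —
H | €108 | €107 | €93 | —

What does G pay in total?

All unit-bids, highest first — top 10: 140 (F-1), 132 (F-2), 120 (F-3), 120 (G-1), 108 (G-2), 108 (H-1), 107 (H-2), 100 (F-4), 99 (E-1), 93 (H-3)
Next rejected bid: €92 (not a price — pay-as-bid).
G's winning unit-bids: 120 + 108 = €228.

G pays €228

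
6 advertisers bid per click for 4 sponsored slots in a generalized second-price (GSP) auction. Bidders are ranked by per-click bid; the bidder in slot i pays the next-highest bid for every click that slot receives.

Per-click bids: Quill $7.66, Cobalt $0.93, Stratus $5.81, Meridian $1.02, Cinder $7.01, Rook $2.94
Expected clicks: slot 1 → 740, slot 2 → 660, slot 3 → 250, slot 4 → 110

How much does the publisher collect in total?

Total revenue: $9869.20

Sorting advertisers: $7.66 (Quill) > $7.01 (Cinder) > $5.81 (Stratus) > $2.94 (Rook) > $1.02 (Meridian) > …
Slot 1: Quill pays $7.01 × 740 = $5187.40
Slot 2: Cinder pays $5.81 × 660 = $3834.60
Slot 3: Stratus pays $2.94 × 250 = $735.00
Slot 4: Rook pays $1.02 × 110 = $112.20
Total = $9869.20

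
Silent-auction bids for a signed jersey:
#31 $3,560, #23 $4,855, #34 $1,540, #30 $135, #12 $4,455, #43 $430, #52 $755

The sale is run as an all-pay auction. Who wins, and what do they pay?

#23 pays $4,855

Bids ranked: 4,855 (#23) > 4,455 (#12) > 3,560 (#31) > 1,540 (#34) > 755 (#52) > 430 (#43) > …
#23 is highest and takes the item; every bidder forfeits their bid.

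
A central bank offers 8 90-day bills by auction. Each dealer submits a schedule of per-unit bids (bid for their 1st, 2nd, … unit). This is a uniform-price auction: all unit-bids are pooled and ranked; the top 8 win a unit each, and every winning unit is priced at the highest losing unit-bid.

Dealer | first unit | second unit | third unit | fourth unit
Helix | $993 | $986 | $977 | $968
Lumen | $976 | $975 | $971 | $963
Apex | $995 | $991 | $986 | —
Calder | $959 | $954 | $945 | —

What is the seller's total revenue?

Total revenue: $7,768

Pooled unit-bids ranked (top 8): 995 (Apex-1), 993 (Helix-1), 991 (Apex-2), 986 (Helix-2), 986 (Apex-3), 977 (Helix-3), 976 (Lumen-1), 975 (Lumen-2)
The (k+1)-th unit-bid is $971.
Allocation: Apex 3, Helix 3, Lumen 2. Every unit priced at $971.
Revenue = 8 × 971 = $7,768.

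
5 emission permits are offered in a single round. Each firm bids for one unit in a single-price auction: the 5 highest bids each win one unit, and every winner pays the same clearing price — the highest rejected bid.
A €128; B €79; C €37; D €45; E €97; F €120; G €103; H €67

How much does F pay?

F pays €67

Sorting: 128 (A), 120 (F), 103 (G), 97 (E), 79 (B), 67 (H), 45 (D), …
Top 5: A, F, G, E, B.
First losing bid is H's €67, which sets the uniform price.
F wins → pays €67.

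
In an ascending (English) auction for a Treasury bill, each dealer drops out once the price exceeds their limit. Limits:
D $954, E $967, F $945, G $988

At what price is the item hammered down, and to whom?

Limits ranked: 988 (G) > 967 (E) > 954 (D) > 945 (F)
Bidding ends when E exits at $967; G takes it.

G wins at $967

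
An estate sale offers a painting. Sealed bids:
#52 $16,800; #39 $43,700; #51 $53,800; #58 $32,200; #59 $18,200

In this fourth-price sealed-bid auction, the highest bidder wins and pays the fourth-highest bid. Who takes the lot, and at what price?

Bids ranked: 53,800 (#51) > 43,700 (#39) > 32,200 (#58) > 18,200 (#59) > 16,800 (#52)
#51 wins; payment is bid #4 in the ranking = $18,200.

#51 pays $18,200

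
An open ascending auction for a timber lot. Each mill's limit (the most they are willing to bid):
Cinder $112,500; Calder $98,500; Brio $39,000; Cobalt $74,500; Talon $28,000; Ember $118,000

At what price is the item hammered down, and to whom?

Ascending (English) auction: the price rises until one bidder remains; the winner pays the price at which the last rival dropped out.
Sorting limits: 118,000 (Ember) > 112,500 (Cinder) > 98,500 (Calder) > 74,500 (Cobalt) > 39,000 (Brio) > 28,000 (Talon)
Bidding ends when Cinder exits at $112,500; Ember takes it.

Ember wins at $112,500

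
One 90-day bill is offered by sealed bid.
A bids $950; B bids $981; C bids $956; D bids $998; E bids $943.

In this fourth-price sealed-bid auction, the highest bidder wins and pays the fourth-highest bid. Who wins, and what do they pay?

D pays $950

Bids ranked: 998 (D) > 981 (B) > 956 (C) > 950 (A) > 943 (E)
D is highest; pays the fourth-highest bid, $950.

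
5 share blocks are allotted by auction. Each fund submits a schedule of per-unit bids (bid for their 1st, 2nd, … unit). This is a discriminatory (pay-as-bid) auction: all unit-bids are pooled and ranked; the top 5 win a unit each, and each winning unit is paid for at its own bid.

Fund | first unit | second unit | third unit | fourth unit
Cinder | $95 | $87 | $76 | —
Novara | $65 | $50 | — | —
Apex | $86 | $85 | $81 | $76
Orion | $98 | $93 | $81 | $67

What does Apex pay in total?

Apex pays $86

Merging the schedules and taking the best 5: 98 (Orion-1), 95 (Cinder-1), 93 (Orion-2), 87 (Cinder-2), 86 (Apex-1)
Next rejected bid: $85 (not a price — pay-as-bid).
Apex's winning unit-bids: 86 = $86.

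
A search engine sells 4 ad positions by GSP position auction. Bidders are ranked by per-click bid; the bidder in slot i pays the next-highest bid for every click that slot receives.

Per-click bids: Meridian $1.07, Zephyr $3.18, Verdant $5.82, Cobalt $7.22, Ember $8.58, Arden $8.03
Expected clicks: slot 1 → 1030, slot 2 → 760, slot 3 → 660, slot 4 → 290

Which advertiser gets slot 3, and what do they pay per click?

Cobalt; $5.82 per click

Sorting advertisers: $8.58 (Ember) > $8.03 (Arden) > $7.22 (Cobalt) > $5.82 (Verdant) > $3.18 (Zephyr) > …
Slot 3 goes to the third-ranked bidder, Cobalt, who pays the next bid down: $5.82/click.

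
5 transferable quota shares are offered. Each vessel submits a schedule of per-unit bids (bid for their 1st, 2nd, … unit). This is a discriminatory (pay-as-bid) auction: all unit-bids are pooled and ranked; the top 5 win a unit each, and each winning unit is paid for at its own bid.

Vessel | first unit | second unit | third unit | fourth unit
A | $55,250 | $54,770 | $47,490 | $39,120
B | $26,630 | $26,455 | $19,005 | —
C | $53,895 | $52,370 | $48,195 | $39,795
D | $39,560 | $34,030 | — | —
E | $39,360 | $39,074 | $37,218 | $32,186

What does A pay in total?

A pays $110,020

Pooled unit-bids ranked (top 5): 55,250 (A-1), 54,770 (A-2), 53,895 (C-1), 52,370 (C-2), 48,195 (C-3)
Next rejected bid: $47,490 (not a price — pay-as-bid).
A's winning unit-bids: 55,250 + 54,770 = $110,020.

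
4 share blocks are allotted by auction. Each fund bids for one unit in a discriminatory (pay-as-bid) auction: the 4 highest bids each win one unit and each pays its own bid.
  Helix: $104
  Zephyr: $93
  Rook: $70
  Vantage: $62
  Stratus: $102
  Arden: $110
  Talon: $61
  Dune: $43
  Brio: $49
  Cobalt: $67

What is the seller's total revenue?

Total revenue: $409

Ordering the bids: 110 (Arden), 104 (Helix), 102 (Stratus), 93 (Zephyr), 70 (Rook), 67 (Cobalt), …
Winners (4 units): Arden, Helix, Stratus, Zephyr.
Total revenue = 110 + 104 + 102 + 93 = $409.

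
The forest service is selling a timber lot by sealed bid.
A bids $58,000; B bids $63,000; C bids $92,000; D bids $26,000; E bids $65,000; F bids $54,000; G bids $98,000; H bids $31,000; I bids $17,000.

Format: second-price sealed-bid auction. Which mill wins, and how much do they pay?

G pays $92,000

Sorting bids: 98,000 (G) > 92,000 (C) > 65,000 (E) > 63,000 (B) > 58,000 (A) > 54,000 (F) > …
G is highest; pays the second-highest bid, $92,000.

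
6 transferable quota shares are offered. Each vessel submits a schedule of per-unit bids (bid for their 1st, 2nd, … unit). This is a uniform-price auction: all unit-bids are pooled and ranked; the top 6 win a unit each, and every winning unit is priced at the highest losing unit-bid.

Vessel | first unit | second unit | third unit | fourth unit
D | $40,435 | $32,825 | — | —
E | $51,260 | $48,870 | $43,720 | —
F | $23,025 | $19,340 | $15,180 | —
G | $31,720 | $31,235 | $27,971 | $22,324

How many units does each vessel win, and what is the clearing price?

D 2, E 3, G 1; clearing price $31,235

All unit-bids, highest first — top 6: 51,260 (E-1), 48,870 (E-2), 43,720 (E-3), 40,435 (D-1), 32,825 (D-2), 31,720 (G-1)
First bid not allocated: $31,235.
Allocation: D 2, E 3, G 1.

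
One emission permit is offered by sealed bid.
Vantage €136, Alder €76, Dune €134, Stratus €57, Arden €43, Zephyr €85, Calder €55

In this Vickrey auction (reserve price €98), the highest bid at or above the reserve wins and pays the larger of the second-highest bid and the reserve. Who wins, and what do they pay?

Vantage pays €134

Sorting bids: 136 (Vantage) > 134 (Dune) > 85 (Zephyr) > 76 (Alder) > 57 (Stratus) > 55 (Calder) > …
Highest eligible bid: Vantage at €136.
max(second-highest €134, reserve €98) = €134; the reserve does not bind.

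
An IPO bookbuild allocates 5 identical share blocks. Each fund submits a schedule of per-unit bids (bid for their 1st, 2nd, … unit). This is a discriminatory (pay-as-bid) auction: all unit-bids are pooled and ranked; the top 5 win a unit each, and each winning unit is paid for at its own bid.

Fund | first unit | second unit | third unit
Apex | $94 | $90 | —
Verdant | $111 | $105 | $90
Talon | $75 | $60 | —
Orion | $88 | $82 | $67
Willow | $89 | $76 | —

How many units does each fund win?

Merging the schedules and taking the best 5: 111 (Verdant-1), 105 (Verdant-2), 94 (Apex-1), 90 (Apex-2), 90 (Verdant-3)
Next rejected bid: $89 (not a price — pay-as-bid).
Allocation: Apex 2, Verdant 3.

Apex 2, Verdant 3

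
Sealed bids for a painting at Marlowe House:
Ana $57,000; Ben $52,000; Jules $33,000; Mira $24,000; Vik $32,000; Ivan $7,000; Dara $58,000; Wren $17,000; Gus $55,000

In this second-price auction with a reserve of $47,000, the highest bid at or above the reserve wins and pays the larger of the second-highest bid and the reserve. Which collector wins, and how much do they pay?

Dara pays $57,000

Rule: the highest bid at or above the reserve wins and pays the larger of the second-highest bid and the reserve.
Bids ranked: 58,000 (Dara) > 57,000 (Ana) > 55,000 (Gus) > 52,000 (Ben) > 33,000 (Jules) > 32,000 (Vik) > …
Highest eligible bid: Dara at $58,000.
Second-highest bid $57,000 exceeds the reserve $47,000 → payment $57,000.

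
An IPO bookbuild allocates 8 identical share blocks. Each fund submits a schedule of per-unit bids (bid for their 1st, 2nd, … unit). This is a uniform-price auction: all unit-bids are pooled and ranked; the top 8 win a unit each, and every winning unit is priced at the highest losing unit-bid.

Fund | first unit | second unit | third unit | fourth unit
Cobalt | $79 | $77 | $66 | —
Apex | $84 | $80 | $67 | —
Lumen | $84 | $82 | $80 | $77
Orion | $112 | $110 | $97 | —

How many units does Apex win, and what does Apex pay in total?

Apex: 2 units, pays $158

Pooled unit-bids ranked (top 8): 112 (Orion-1), 110 (Orion-2), 97 (Orion-3), 84 (Apex-1), 84 (Lumen-1), 82 (Lumen-2), 80 (Apex-2), 80 (Lumen-3)
First bid not allocated: $79.
Apex wins 2 unit(s) at $79 each.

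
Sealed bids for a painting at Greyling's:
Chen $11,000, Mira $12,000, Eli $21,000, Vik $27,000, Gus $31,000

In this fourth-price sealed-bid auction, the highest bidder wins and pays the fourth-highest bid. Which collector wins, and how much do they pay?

Gus pays $12,000

Sorting bids: 31,000 (Gus) > 27,000 (Vik) > 21,000 (Eli) > 12,000 (Mira) > 11,000 (Chen)
Gus wins; payment is bid #4 in the ranking = $12,000.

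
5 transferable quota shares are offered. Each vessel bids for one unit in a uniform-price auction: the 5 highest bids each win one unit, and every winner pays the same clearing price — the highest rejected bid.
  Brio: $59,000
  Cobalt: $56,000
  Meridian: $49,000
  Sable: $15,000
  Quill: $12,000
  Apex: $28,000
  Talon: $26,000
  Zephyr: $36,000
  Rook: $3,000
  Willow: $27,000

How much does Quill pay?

Sorting: 59,000 (Brio), 56,000 (Cobalt), 49,000 (Meridian), 36,000 (Zephyr), 28,000 (Apex), 27,000 (Willow), 26,000 (Talon), …
The 5 highest are Brio, Cobalt, Meridian, Zephyr, Apex.
First losing bid is Willow's $27,000, which sets the uniform price.
Quill does not win → pays $0.

Quill pays $0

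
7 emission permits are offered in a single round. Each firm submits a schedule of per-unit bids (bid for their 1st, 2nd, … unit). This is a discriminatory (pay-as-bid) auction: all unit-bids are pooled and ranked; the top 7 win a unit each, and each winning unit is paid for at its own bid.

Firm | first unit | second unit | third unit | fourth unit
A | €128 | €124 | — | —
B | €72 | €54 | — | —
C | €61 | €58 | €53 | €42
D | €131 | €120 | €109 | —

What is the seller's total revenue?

Total revenue: €745

Merging the schedules and taking the best 7: 131 (D-1), 128 (A-1), 124 (A-2), 120 (D-2), 109 (D-3), 72 (B-1), 61 (C-1)
Next rejected bid: €58 (not a price — pay-as-bid).
Each winning unit pays its own bid.
Revenue = 131 + 128 + 124 + 120 + 109 + 72 + 61 = €745.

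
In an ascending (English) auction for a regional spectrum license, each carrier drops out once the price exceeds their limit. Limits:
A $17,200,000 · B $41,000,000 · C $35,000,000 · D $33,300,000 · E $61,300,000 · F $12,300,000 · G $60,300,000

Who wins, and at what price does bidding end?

Sorting limits: 61,300,000 (E) > 60,300,000 (G) > 41,000,000 (B) > 35,000,000 (C) > 33,300,000 (D) > 17,200,000 (A) > …
Bidding ends when G exits at $60,300,000; E takes it.

E wins at $60,300,000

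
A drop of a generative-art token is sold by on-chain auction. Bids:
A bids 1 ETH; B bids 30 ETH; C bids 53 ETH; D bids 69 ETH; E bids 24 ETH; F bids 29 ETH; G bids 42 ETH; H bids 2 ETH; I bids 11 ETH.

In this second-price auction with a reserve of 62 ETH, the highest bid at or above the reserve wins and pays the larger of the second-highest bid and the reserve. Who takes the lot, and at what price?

D pays 62 ETH

Second-price auction with a reserve of 62 ETH: the highest bid at or above the reserve wins and pays the larger of the second-highest bid and the reserve.
Bids in order: 69 (D) > 53 (C) > 42 (G) > 30 (B) > 29 (F) > 24 (E) > …
D has the top bid at or above the reserve (69 ETH).
max(second-highest 53 ETH, reserve 62 ETH) = 62 ETH.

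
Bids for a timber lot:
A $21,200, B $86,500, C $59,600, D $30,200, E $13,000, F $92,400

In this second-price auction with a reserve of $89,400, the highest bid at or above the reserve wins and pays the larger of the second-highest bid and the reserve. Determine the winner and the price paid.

F pays $89,400

Bids ranked: 92,400 (F) > 86,500 (B) > 59,600 (C) > 30,200 (D) > 21,200 (A) > 13,000 (E)
F has the top bid at or above the reserve ($92,400).
max(second-highest $86,500, reserve $89,400) = $89,400.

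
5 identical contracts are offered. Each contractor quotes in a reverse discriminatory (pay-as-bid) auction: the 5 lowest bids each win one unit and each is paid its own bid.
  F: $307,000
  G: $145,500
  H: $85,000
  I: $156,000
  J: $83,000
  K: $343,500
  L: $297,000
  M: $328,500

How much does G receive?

Sorting: 83,000 (J), 85,000 (H), 145,500 (G), 156,000 (I), 297,000 (L), 307,000 (F), 328,500 (M), …
Lowest 5: J, H, G, I, L.
G wins → own bid $145,500.

G is paid $145,500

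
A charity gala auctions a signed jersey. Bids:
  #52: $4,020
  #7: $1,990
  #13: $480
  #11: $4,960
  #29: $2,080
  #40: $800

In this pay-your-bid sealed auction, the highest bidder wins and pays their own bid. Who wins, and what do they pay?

#11 pays $4,960

Bids in order: 4,960 (#11) > 4,020 (#52) > 2,080 (#29) > 1,990 (#7) > 800 (#40) > 480 (#13)
#11 has the highest bid and pays exactly that: $4,960.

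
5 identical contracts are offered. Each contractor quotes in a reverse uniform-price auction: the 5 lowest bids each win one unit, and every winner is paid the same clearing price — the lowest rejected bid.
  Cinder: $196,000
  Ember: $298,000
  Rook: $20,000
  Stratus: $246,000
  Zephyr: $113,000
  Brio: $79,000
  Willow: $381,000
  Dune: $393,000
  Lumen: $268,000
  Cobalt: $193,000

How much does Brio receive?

Brio is paid $246,000

Ordering the bids: 20,000 (Rook), 79,000 (Brio), 113,000 (Zephyr), 193,000 (Cobalt), 196,000 (Cinder), 246,000 (Stratus), 268,000 (Lumen), …
Winners (5 units): Rook, Brio, Zephyr, Cobalt, Cinder.
Lowest unsuccessful bid: $246,000 → clearing price.
Brio wins → is paid $246,000.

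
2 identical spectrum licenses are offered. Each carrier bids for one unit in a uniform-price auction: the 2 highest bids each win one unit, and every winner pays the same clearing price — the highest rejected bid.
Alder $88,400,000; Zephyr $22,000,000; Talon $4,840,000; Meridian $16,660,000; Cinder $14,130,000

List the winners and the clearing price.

Sorting: 88,400,000 (Alder), 22,000,000 (Zephyr), 16,660,000 (Meridian), 14,130,000 (Cinder), …
Top 2: Alder, Zephyr.
Highest unsuccessful bid: $16,660,000 → clearing price.

Alder, Zephyr; each pays $16,660,000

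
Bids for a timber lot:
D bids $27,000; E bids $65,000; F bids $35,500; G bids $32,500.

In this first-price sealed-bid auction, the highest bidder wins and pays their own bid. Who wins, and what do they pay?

E pays $65,000

Rule: the highest bidder wins and pays their own bid.
Bids in order: 65,000 (E) > 35,500 (F) > 32,500 (G) > 27,000 (D)
First-price: E pays what they bid, $65,000.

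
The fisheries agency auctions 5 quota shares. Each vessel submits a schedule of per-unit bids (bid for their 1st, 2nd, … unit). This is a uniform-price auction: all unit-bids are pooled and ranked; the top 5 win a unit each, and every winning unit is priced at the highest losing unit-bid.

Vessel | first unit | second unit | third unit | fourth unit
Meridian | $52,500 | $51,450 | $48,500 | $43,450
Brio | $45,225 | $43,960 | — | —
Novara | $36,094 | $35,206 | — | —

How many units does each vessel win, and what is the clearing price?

Pooled unit-bids ranked (top 5): 52,500 (Meridian-1), 51,450 (Meridian-2), 48,500 (Meridian-3), 45,225 (Brio-1), 43,960 (Brio-2)
The (k+1)-th unit-bid is $43,450.
Allocation: Brio 2, Meridian 3.

Brio 2, Meridian 3; clearing price $43,450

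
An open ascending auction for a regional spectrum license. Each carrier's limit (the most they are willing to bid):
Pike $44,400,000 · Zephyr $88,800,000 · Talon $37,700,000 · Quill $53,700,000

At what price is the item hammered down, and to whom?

Zephyr wins at $53,700,000

Limits ranked: 88,800,000 (Zephyr) > 53,700,000 (Quill) > 44,400,000 (Pike) > 37,700,000 (Talon)
Quill is the last rival to drop out, at $53,700,000; Zephyr remains and wins at that price.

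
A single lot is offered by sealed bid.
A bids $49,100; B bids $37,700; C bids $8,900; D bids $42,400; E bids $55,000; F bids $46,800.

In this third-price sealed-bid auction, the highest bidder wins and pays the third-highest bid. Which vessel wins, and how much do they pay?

E pays $46,800

Bids in order: 55,000 (E) > 49,100 (A) > 46,800 (F) > 42,400 (D) > 37,700 (B) > 8,900 (C)
E is highest; pays the third-highest bid, $46,800.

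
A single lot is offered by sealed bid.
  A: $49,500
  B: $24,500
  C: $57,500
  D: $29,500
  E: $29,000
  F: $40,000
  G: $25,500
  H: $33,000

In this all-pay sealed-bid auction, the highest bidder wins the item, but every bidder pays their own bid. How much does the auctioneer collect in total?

Bids ranked: 57,500 (C) > 49,500 (A) > 40,000 (F) > 33,000 (H) > 29,500 (D) > 29,000 (E) > …
C wins with the top bid; all bids are sunk regardless.
Every bidder forfeits their bid regardless of winning.
Revenue = 49,500 + 24,500 + 57,500 + 29,500 + 29,000 + 40,000 + 25,500 + 33,000 = $288,500.

Total revenue: $288,500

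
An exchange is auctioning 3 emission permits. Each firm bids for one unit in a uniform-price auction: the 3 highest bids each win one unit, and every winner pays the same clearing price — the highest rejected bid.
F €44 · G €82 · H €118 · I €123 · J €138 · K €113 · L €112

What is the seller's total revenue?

Total revenue: €339

Bids ranked high→low: 138 (J), 123 (I), 118 (H), 113 (K), 112 (L), …
The 3 highest are J, I, H.
Highest unsuccessful bid: €113 → clearing price.
Total revenue = 3 × €113 = €339.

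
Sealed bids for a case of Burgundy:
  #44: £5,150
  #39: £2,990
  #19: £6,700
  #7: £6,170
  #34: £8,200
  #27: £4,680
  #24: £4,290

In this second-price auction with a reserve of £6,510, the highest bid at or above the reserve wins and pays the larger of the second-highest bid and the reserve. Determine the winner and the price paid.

#34 pays £6,700

Bids in order: 8,200 (#34) > 6,700 (#19) > 6,170 (#7) > 5,150 (#44) > 4,680 (#27) > 4,290 (#24) > …
#34 has the top bid at or above the reserve (£8,200).
Second-highest bid £6,700 exceeds the reserve £6,510 → payment £6,700.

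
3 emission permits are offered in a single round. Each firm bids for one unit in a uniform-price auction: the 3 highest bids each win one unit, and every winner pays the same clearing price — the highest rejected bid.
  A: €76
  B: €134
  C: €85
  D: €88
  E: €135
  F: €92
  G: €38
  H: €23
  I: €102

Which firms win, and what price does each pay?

Bids ranked high→low: 135 (E), 134 (B), 102 (I), 92 (F), 88 (D), …
Top 3: E, B, I.
Clearing price = highest rejected bid = €92.

E, B, I; each pays €92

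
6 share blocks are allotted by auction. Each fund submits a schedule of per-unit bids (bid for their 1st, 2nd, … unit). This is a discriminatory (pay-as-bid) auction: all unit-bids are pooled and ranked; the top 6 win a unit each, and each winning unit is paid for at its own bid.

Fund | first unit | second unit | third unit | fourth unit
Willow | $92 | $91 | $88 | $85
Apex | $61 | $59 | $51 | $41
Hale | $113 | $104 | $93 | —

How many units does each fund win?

Hale 3, Willow 3

All unit-bids, highest first — top 6: 113 (Hale-1), 104 (Hale-2), 93 (Hale-3), 92 (Willow-1), 91 (Willow-2), 88 (Willow-3)
Next rejected bid: $85 (not a price — pay-as-bid).
Allocation: Hale 3, Willow 3.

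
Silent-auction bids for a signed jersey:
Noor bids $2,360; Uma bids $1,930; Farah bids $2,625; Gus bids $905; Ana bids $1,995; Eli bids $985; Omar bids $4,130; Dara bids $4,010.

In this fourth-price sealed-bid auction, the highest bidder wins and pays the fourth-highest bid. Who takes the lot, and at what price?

Rule: the highest bidder wins and pays the fourth-highest bid.
Bids in order: 4,130 (Omar) > 4,010 (Dara) > 2,625 (Farah) > 2,360 (Noor) > 1,995 (Ana) > 1,930 (Uma) > …
Omar is highest; pays the fourth-highest bid, $2,360.

Omar pays $2,360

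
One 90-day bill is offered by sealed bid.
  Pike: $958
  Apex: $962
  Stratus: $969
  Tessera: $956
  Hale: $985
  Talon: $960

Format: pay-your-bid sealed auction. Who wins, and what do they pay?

Sorting bids: 985 (Hale) > 969 (Stratus) > 962 (Apex) > 960 (Talon) > 958 (Pike) > 956 (Tessera)
Hale has the highest bid and pays exactly that: $985.

Hale pays $985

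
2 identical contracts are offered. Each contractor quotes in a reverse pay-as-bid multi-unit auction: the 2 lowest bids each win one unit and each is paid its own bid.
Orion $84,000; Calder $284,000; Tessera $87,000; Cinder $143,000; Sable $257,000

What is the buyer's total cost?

Total cost: $171,000

Sorting: 84,000 (Orion), 87,000 (Tessera), 143,000 (Cinder), 257,000 (Sable), …
Winners (2 units): Orion, Tessera.
Total cost = 84,000 + 87,000 = $171,000.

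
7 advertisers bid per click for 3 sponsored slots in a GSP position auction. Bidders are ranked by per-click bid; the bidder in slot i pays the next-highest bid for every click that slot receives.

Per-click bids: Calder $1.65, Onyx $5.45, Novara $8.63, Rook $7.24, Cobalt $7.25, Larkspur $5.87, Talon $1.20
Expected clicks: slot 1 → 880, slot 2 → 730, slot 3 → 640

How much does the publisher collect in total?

Total revenue: $15422.00

Per-click bids in order: $8.63 (Novara) > $7.25 (Cobalt) > $7.24 (Rook) > $5.87 (Larkspur) > …
Slot 1: Novara pays $7.25 × 880 = $6380.00
Slot 2: Cobalt pays $7.24 × 730 = $5285.20
Slot 3: Rook pays $5.87 × 640 = $3756.80
Total = $15422.00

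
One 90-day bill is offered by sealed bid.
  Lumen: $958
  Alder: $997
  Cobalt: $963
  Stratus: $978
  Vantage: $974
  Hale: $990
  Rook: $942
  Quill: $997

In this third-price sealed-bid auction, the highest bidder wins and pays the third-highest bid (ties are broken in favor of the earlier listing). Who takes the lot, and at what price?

Alder pays $990

Sorting bids: 997 (Alder) > 997 (Quill) > 990 (Hale) > 978 (Stratus) > 974 (Vantage) > 963 (Cobalt) > …
Tie at $997 → Alder wins by tie-break.
Alder wins; payment is bid #3 in the ranking = $990.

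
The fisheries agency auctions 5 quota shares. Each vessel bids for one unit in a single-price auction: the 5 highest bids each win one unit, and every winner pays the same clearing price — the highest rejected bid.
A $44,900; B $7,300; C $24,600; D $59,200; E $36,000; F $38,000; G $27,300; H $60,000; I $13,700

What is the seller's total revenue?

Ordering the bids: 60,000 (H), 59,200 (D), 44,900 (A), 38,000 (F), 36,000 (E), 27,300 (G), 24,600 (C), …
Top 5: H, D, A, F, E.
First losing bid is G's $27,300, which sets the uniform price.
Total revenue = 5 × $27,300 = $136,500.

Total revenue: $136,500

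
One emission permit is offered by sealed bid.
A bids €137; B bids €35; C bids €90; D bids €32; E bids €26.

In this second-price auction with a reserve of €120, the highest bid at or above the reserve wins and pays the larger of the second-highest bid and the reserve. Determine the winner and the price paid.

A pays €120

Second-price auction with a reserve of €120: the highest bid at or above the reserve wins and pays the larger of the second-highest bid and the reserve.
Bids in order: 137 (A) > 90 (C) > 35 (B) > 32 (D) > 26 (E)
Highest eligible bid: A at €137.
max(second-highest €90, reserve €120) = €120.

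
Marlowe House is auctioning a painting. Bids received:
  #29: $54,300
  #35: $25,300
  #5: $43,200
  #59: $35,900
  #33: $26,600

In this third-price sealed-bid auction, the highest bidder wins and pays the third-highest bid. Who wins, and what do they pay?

#29 pays $35,900

Third-price sealed-bid auction: the highest bidder wins and pays the third-highest bid.
Bids ranked: 54,300 (#29) > 43,200 (#5) > 35,900 (#59) > 26,600 (#33) > 25,300 (#35)
#29 wins; payment is bid #3 in the ranking = $35,900.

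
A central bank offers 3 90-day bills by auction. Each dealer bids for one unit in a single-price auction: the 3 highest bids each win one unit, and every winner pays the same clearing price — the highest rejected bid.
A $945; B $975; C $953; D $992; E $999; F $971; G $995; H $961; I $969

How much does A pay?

A pays $0

Bids ranked high→low: 999 (E), 995 (G), 992 (D), 975 (B), 971 (F), …
The 3 highest are E, G, D.
Clearing price = highest rejected bid = $975.
A does not win → pays $0.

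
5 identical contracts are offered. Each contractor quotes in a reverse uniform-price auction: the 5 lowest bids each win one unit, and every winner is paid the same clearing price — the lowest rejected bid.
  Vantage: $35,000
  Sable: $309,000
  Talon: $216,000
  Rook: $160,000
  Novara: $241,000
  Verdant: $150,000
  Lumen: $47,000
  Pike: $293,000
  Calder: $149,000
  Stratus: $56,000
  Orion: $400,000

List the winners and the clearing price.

Ordering the bids: 35,000 (Vantage), 47,000 (Lumen), 56,000 (Stratus), 149,000 (Calder), 150,000 (Verdant), 160,000 (Rook), 216,000 (Talon), …
The 5 lowest are Vantage, Lumen, Stratus, Calder, Verdant.
First losing bid is Rook's $160,000, which sets the uniform price.

Vantage, Lumen, Stratus, Calder, Verdant; each is paid $160,000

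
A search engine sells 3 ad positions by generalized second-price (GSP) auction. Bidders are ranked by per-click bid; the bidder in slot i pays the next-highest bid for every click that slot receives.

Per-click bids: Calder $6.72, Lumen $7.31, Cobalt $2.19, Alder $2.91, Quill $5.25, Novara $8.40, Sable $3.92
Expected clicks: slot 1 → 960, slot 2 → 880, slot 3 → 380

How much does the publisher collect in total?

Total revenue: $14926.20

Per-click bids in order: $8.40 (Novara) > $7.31 (Lumen) > $6.72 (Calder) > $5.25 (Quill) > …
Slot 1: Novara pays $7.31 × 960 = $7017.60
Slot 2: Lumen pays $6.72 × 880 = $5913.60
Slot 3: Calder pays $5.25 × 380 = $1995.00
Total = $14926.20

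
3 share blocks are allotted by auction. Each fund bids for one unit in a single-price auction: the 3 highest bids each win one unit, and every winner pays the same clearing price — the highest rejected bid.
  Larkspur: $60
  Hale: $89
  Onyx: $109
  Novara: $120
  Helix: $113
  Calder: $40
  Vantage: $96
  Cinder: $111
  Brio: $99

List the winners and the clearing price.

Novara, Helix, Cinder; each pays $109

Sorting: 120 (Novara), 113 (Helix), 111 (Cinder), 109 (Onyx), 99 (Brio), …
Top 3: Novara, Helix, Cinder.
First losing bid is Onyx's $109, which sets the uniform price.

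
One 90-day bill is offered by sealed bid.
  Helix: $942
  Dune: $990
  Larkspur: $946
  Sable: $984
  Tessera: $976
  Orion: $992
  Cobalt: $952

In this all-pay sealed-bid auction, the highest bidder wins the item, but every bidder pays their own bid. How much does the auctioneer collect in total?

Bids in order: 992 (Orion) > 990 (Dune) > 984 (Sable) > 976 (Tessera) > 952 (Cobalt) > 946 (Larkspur) > …
Every bidder forfeits their bid regardless of winning.
Revenue = 942 + 990 + 946 + 984 + 976 + 992 + 952 = $6,782.

Total revenue: $6,782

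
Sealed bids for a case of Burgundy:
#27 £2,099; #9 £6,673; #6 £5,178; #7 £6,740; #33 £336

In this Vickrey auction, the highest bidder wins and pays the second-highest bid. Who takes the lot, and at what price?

#7 pays £6,673

Bids in order: 6,740 (#7) > 6,673 (#9) > 5,178 (#6) > 2,099 (#27) > 336 (#33)
Second-price: #7 pays #9's bid of £6,673.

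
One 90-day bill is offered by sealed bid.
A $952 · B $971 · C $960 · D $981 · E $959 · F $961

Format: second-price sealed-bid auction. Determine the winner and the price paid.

D pays $971

Second-price sealed-bid auction: the highest bidder wins and pays the second-highest bid.
Sorting bids: 981 (D) > 971 (B) > 961 (F) > 960 (C) > 959 (E) > 952 (A)
D is highest; pays the second-highest bid, $971.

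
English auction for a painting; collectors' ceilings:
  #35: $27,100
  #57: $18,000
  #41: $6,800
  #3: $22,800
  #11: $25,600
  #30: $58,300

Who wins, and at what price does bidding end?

#30 wins at $27,100

Limits in order: 58,300 (#30) > 27,100 (#35) > 25,600 (#11) > 22,800 (#3) > 18,000 (#57) > 6,800 (#41)
Once the price passes $27,100, only #30 is left; the hammer falls at #35's limit of $27,100.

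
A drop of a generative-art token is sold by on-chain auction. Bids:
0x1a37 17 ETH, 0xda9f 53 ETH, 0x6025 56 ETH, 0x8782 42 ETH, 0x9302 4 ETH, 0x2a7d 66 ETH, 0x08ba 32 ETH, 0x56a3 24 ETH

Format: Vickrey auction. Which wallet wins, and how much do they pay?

Bids in order: 66 (0x2a7d) > 56 (0x6025) > 53 (0xda9f) > 42 (0x8782) > 32 (0x08ba) > 24 (0x56a3) > …
0x2a7d wins with the highest bid; price is set by the runner-up at 56 ETH.

0x2a7d pays 56 ETH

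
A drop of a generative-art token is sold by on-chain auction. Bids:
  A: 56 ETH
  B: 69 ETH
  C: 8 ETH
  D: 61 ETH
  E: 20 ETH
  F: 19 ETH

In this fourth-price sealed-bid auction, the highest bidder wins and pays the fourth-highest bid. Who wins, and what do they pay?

B pays 20 ETH

Bids ranked: 69 (B) > 61 (D) > 56 (A) > 20 (E) > 19 (F) > 8 (C)
B wins; payment is bid #4 in the ranking = 20 ETH.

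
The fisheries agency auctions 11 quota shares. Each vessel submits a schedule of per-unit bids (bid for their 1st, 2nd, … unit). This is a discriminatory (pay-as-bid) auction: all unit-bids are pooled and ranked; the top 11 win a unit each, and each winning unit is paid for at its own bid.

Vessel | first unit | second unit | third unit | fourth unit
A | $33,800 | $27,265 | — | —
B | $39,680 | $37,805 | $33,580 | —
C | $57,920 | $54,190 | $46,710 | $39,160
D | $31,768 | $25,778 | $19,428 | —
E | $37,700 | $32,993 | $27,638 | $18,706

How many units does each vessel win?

A 1, B 3, C 4, D 1, E 2

Pooled unit-bids ranked (top 11): 57,920 (C-1), 54,190 (C-2), 46,710 (C-3), 39,680 (B-1), 39,160 (C-4), 37,805 (B-2), 37,700 (E-1), 33,800 (A-1), 33,580 (B-3), 32,993 (E-2), 31,768 (D-1)
Next rejected bid: $27,638 (not a price — pay-as-bid).
Allocation: A 1, B 3, C 4, D 1, E 2.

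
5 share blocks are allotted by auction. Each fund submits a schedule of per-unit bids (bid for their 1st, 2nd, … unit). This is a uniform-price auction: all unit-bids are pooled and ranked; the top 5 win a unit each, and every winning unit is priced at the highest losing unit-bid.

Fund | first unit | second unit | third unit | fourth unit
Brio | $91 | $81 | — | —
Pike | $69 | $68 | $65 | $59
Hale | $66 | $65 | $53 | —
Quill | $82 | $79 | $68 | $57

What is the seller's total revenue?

Merging the schedules and taking the best 5: 91 (Brio-1), 82 (Quill-1), 81 (Brio-2), 79 (Quill-2), 69 (Pike-1)
The (k+1)-th unit-bid is $68.
Allocation: Brio 2, Pike 1, Quill 2. Every unit priced at $68.
Revenue = 5 × 68 = $340.

Total revenue: $340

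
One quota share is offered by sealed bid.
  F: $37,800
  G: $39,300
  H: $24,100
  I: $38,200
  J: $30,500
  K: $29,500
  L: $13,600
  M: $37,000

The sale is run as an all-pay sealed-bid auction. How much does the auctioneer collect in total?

Total revenue: $250,000

Sorting bids: 39,300 (G) > 38,200 (I) > 37,800 (F) > 37,000 (M) > 30,500 (J) > 29,500 (K) > …
G wins with the top bid; all bids are sunk regardless.
Every bidder forfeits their bid regardless of winning.
Revenue = 37,800 + 39,300 + 24,100 + 38,200 + 30,500 + 29,500 + 13,600 + 37,000 = $250,000.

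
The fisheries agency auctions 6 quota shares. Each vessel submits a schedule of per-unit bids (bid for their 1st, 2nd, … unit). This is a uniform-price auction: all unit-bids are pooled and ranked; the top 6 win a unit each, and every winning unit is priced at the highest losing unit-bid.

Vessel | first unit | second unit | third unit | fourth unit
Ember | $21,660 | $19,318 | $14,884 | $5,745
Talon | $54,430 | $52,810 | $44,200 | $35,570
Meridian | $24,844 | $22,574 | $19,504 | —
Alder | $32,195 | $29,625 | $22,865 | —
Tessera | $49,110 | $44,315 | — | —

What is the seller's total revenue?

Pooled unit-bids ranked (top 6): 54,430 (Talon-1), 52,810 (Talon-2), 49,110 (Tessera-1), 44,315 (Tessera-2), 44,200 (Talon-3), 35,570 (Talon-4)
First bid not allocated: $32,195.
Allocation: Talon 4, Tessera 2. Every unit priced at $32,195.
Revenue = 6 × 32,195 = $193,170.

Total revenue: $193,170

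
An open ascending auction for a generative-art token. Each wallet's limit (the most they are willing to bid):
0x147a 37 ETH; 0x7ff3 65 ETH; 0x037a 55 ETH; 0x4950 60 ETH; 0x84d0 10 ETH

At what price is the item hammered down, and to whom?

Limits ranked: 65 (0x7ff3) > 60 (0x4950) > 55 (0x037a) > 37 (0x147a) > 10 (0x84d0)
Bidding ends when 0x4950 exits at 60 ETH; 0x7ff3 takes it.

0x7ff3 wins at 60 ETH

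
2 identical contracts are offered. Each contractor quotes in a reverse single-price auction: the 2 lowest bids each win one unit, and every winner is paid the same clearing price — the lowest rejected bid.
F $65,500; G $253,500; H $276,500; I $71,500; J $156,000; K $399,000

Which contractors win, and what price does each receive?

F, I; each is paid $156,000

Bids ranked low→high: 65,500 (F), 71,500 (I), 156,000 (J), 253,500 (G), …
The 2 lowest are F, I.
Lowest unsuccessful bid: $156,000 → clearing price.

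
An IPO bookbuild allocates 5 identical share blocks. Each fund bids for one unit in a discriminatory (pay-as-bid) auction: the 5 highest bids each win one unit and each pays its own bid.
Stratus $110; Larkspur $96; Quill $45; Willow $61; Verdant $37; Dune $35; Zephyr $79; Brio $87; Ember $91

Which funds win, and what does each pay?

Stratus $110, Larkspur $96, Ember $91, Brio $87, Zephyr $79

Ordering the bids: 110 (Stratus), 96 (Larkspur), 91 (Ember), 87 (Brio), 79 (Zephyr), 61 (Willow), 45 (Quill), …
Winners (5 units): Stratus, Larkspur, Ember, Brio, Zephyr.
Each winner pays its own bid: Stratus $110, Larkspur $96, Ember $91, Brio $87, Zephyr $79.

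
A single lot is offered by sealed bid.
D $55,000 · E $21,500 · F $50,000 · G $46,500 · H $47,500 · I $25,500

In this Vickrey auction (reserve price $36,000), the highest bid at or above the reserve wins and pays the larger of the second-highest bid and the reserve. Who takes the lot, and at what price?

D pays $50,000

Rule: the highest bid at or above the reserve wins and pays the larger of the second-highest bid and the reserve.
Bids ranked: 55,000 (D) > 50,000 (F) > 47,500 (H) > 46,500 (G) > 25,500 (I) > 21,500 (E)
Highest eligible bid: D at $55,000.
max(second-highest $50,000, reserve $36,000) = $50,000; the reserve does not bind.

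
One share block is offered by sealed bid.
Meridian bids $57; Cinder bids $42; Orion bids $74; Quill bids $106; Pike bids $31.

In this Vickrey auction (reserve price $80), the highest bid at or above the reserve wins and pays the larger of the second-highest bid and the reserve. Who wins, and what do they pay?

Quill pays $80

Rule: the highest bid at or above the reserve wins and pays the larger of the second-highest bid and the reserve.
Bids in order: 106 (Quill) > 74 (Orion) > 57 (Meridian) > 42 (Cinder) > 31 (Pike)
Quill has the top bid at or above the reserve ($106).
max(second-highest $74, reserve $80) = $80.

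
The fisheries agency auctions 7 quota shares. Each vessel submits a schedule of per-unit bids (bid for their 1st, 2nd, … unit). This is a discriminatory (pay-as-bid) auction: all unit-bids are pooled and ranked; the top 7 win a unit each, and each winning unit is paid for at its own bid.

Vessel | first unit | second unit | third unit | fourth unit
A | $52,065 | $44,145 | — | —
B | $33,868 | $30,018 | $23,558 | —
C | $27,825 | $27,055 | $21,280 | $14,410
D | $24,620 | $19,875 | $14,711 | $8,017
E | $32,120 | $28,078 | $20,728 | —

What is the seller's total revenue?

Total revenue: $248,119

Pooled unit-bids ranked (top 7): 52,065 (A-1), 44,145 (A-2), 33,868 (B-1), 32,120 (E-1), 30,018 (B-2), 28,078 (E-2), 27,825 (C-1)
Next rejected bid: $27,055 (not a price — pay-as-bid).
Each winning unit pays its own bid.
Revenue = 52,065 + 44,145 + 33,868 + 32,120 + 30,018 + 28,078 + 27,825 = $248,119.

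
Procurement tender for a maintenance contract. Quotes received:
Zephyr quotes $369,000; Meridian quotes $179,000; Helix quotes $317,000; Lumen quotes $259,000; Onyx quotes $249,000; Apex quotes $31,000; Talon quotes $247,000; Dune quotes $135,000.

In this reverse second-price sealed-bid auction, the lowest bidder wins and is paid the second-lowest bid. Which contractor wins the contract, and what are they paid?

Sorting bids: 31,000 (Apex) < 135,000 (Dune) < 179,000 (Meridian) < 247,000 (Talon) < 249,000 (Onyx) < 259,000 (Lumen) < …
Apex wins with the lowest bid; price is set by the runner-up at $135,000.

Apex is paid $135,000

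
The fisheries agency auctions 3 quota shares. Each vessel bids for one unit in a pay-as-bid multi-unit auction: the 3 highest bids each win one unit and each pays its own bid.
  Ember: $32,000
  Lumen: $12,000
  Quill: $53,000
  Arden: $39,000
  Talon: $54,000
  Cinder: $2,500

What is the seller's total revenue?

Total revenue: $146,000

Ordering the bids: 54,000 (Talon), 53,000 (Quill), 39,000 (Arden), 32,000 (Ember), 12,000 (Lumen), …
Top 3: Talon, Quill, Arden.
Total revenue = 54,000 + 53,000 + 39,000 = $146,000.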